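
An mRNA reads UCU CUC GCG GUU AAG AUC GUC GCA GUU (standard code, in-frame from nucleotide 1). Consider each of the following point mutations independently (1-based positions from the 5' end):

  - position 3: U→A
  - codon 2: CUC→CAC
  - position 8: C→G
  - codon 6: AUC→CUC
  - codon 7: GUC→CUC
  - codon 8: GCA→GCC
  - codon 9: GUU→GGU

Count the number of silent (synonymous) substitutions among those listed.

2

Codon 1: UCU (Ser) → UCA (Ser) — synonymous.
Codon 2: CUC (Leu) → CAC (His) — missense.
Codon 3: GCG (Ala) → GGG (Gly) — missense.
Codon 6: AUC (Ile) → CUC (Leu) — missense.
Codon 7: GUC (Val) → CUC (Leu) — missense.
Codon 8: GCA (Ala) → GCC (Ala) — synonymous.
Codon 9: GUU (Val) → GGU (Gly) — missense.
Synonymous: 2 of 7.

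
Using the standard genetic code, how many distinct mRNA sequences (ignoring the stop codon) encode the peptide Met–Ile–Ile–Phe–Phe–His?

72

Met: 1 codon.
Ile: 3 codons.
Ile: 3 codons.
Phe: 2 codons.
Phe: 2 codons.
His: 2 codons.
1 × 3 × 3 × 2 × 2 × 2 = 72.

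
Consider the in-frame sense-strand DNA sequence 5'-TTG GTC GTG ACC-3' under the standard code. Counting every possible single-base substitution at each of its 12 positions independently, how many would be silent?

11

Codon 1 (TTG, Leu): 2 synonymous substitutions.
Codon 2 (GTC, Val): 3 synonymous substitutions.
Codon 3 (GTG, Val): 3 synonymous substitutions.
Codon 4 (ACC, Thr): 3 synonymous substitutions.
Total: 2 + 3 + 3 + 3 = 11.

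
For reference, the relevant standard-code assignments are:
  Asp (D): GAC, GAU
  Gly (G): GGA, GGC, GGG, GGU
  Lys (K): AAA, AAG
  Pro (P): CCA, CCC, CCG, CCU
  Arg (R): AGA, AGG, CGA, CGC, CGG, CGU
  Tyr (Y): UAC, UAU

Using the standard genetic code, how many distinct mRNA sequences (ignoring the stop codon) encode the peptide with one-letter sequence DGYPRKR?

4608

Asp: 2 codons.
Gly: 4 codons.
Tyr: 2 codons.
Pro: 4 codons.
Arg: 6 codons.
Lys: 2 codons.
Arg: 6 codons.
2 × 4 × 2 × 4 × 6 × 2 × 6 = 4608.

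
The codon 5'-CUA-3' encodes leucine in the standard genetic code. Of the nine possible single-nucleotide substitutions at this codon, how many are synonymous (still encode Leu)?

4

Position 1: UUA → 1 synonymous.
Position 2: none → 0 synonymous.
Position 3: CUU, CUC, CUG → 3 synonymous.
Total: 1 + 0 + 3 = 4.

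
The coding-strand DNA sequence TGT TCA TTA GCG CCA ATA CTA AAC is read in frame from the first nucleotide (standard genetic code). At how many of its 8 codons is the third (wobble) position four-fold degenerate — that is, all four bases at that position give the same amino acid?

4

Codon 1 TGT (Cys): third position 2-fold.
Codon 2 TCA (Ser): third position 4-fold.
Codon 3 TTA (Leu): third position 2-fold.
Codon 4 GCG (Ala): third position 4-fold.
Codon 5 CCA (Pro): third position 4-fold.
Codon 6 ATA (Ile): third position 3-fold.
Codon 7 CTA (Leu): third position 4-fold.
Codon 8 AAC (Asn): third position 2-fold.
Four-fold degenerate third positions: 4.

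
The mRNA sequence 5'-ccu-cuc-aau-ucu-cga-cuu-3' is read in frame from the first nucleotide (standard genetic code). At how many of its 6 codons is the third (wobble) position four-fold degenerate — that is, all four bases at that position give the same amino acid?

Codon 1 CCU (Pro): third position 4-fold.
Codon 2 CUC (Leu): third position 4-fold.
Codon 3 AAU (Asn): third position 2-fold.
Codon 4 UCU (Ser): third position 4-fold.
Codon 5 CGA (Arg): third position 4-fold.
Codon 6 CUU (Leu): third position 4-fold.
Four-fold degenerate third positions: 5.

5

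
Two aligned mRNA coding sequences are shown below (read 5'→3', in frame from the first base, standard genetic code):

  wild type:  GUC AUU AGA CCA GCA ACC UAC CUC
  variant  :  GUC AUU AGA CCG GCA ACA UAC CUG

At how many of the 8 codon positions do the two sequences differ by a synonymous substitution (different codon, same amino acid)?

Codon 1: GUC Val / GUC Val — identical.
Codon 2: AUU Ile / AUU Ile — identical.
Codon 3: AGA Arg / AGA Arg — identical.
Codon 4: CCA Pro / CCG Pro — synonymous.
Codon 5: GCA Ala / GCA Ala — identical.
Codon 6: ACC Thr / ACA Thr — synonymous.
Codon 7: UAC Tyr / UAC Tyr — identical.
Codon 8: CUC Leu / CUG Leu — synonymous.
Synonymous differences: 3.

3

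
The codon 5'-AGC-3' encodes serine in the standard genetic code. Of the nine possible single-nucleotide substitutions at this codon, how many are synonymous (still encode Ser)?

1

Position 1: none → 0 synonymous.
Position 2: none → 0 synonymous.
Position 3: AGT → 1 synonymous.
Total: 0 + 0 + 1 = 1.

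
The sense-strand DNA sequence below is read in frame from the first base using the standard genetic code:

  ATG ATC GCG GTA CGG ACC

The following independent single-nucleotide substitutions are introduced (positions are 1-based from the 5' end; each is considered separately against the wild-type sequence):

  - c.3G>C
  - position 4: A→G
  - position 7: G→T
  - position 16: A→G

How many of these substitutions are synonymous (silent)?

0

Codon 1: ATG (Met) → ATC (Ile) — missense.
Codon 2: ATC (Ile) → GTC (Val) — missense.
Codon 3: GCG (Ala) → TCG (Ser) — missense.
Codon 6: ACC (Thr) → GCC (Ala) — missense.
Synonymous: 0 of 4.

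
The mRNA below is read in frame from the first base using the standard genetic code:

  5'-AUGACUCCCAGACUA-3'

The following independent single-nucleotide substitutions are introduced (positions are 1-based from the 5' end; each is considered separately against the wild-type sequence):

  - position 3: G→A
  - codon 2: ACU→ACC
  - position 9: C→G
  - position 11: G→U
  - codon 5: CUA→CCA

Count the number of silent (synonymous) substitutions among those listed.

2

Codon 1: AUG (Met) → AUA (Ile) — missense.
Codon 2: ACU (Thr) → ACC (Thr) — synonymous.
Codon 3: CCC (Pro) → CCG (Pro) — synonymous.
Codon 4: AGA (Arg) → AUA (Ile) — missense.
Codon 5: CUA (Leu) → CCA (Pro) — missense.
Synonymous: 2 of 5.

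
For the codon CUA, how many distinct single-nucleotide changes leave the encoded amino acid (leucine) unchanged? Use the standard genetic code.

Position 1: UUA → 1 synonymous.
Position 2: none → 0 synonymous.
Position 3: CUU, CUC, CUG → 3 synonymous.
Total: 1 + 0 + 3 = 4.

4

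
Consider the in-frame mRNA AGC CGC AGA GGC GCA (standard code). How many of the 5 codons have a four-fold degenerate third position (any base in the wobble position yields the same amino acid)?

3

Codon 1 AGC (Ser): third position 2-fold.
Codon 2 CGC (Arg): third position 4-fold.
Codon 3 AGA (Arg): third position 2-fold.
Codon 4 GGC (Gly): third position 4-fold.
Codon 5 GCA (Ala): third position 4-fold.
Four-fold degenerate third positions: 3.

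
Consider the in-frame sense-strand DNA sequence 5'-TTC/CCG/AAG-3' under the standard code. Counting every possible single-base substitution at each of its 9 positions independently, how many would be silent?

5

Codon 1 (TTC, Phe): 1 synonymous substitution.
Codon 2 (CCG, Pro): 3 synonymous substitutions.
Codon 3 (AAG, Lys): 1 synonymous substitution.
Total: 1 + 3 + 1 = 5.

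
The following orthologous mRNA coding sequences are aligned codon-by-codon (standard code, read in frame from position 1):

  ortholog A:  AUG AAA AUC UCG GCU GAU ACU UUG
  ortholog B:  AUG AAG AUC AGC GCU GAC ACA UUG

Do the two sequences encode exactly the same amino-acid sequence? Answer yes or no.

Codon 1: AUG Met / AUG Met — identical.
Codon 2: AAA Lys / AAG Lys — synonymous.
Codon 3: AUC Ile / AUC Ile — identical.
Codon 4: UCG Ser / AGC Ser — synonymous.
Codon 5: GCU Ala / GCU Ala — identical.
Codon 6: GAU Asp / GAC Asp — synonymous.
Codon 7: ACU Thr / ACA Thr — synonymous.
Codon 8: UUG Leu / UUG Leu — identical.
Nonsynonymous differences: 0 → same protein.

yes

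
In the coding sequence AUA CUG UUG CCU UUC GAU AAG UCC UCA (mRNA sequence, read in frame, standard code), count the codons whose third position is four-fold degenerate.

Codon 1 AUA (Ile): third position 3-fold.
Codon 2 CUG (Leu): third position 4-fold.
Codon 3 UUG (Leu): third position 2-fold.
Codon 4 CCU (Pro): third position 4-fold.
Codon 5 UUC (Phe): third position 2-fold.
Codon 6 GAU (Asp): third position 2-fold.
Codon 7 AAG (Lys): third position 2-fold.
Codon 8 UCC (Ser): third position 4-fold.
Codon 9 UCA (Ser): third position 4-fold.
Four-fold degenerate third positions: 4.

4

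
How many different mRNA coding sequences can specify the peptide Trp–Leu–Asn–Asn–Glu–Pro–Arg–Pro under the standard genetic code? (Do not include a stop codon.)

4608

Trp: 1 codon.
Leu: 6 codons.
Asn: 2 codons.
Asn: 2 codons.
Glu: 2 codons.
Pro: 4 codons.
Arg: 6 codons.
Pro: 4 codons.
1 × 6 × 2 × 2 × 2 × 4 × 6 × 4 = 4608.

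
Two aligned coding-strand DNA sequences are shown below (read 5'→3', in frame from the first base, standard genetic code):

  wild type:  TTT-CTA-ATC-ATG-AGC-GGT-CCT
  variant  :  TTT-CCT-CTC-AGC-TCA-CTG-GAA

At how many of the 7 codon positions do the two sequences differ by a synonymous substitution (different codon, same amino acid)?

Codon 1: TTT Phe / TTT Phe — identical.
Codon 2: CTA Leu / CCT Pro — nonsynonymous.
Codon 3: ATC Ile / CTC Leu — nonsynonymous.
Codon 4: ATG Met / AGC Ser — nonsynonymous.
Codon 5: AGC Ser / TCA Ser — synonymous.
Codon 6: GGT Gly / CTG Leu — nonsynonymous.
Codon 7: CCT Pro / GAA Glu — nonsynonymous.
Synonymous differences: 1.

1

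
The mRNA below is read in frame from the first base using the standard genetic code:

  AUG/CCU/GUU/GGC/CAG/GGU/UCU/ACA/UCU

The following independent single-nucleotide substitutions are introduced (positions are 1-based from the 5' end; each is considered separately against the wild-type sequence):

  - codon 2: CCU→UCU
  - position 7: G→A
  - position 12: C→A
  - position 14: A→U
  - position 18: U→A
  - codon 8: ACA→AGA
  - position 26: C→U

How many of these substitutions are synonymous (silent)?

Codon 2: CCU (Pro) → UCU (Ser) — missense.
Codon 3: GUU (Val) → AUU (Ile) — missense.
Codon 4: GGC (Gly) → GGA (Gly) — synonymous.
Codon 5: CAG (Gln) → CUG (Leu) — missense.
Codon 6: GGU (Gly) → GGA (Gly) — synonymous.
Codon 8: ACA (Thr) → AGA (Arg) — missense.
Codon 9: UCU (Ser) → UUU (Phe) — missense.
Synonymous: 2 of 7.

2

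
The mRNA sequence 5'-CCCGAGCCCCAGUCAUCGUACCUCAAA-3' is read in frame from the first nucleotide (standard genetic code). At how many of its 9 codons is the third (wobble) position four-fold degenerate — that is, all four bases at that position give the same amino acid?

Codon 1 CCC (Pro): third position 4-fold.
Codon 2 GAG (Glu): third position 2-fold.
Codon 3 CCC (Pro): third position 4-fold.
Codon 4 CAG (Gln): third position 2-fold.
Codon 5 UCA (Ser): third position 4-fold.
Codon 6 UCG (Ser): third position 4-fold.
Codon 7 UAC (Tyr): third position 2-fold.
Codon 8 CUC (Leu): third position 4-fold.
Codon 9 AAA (Lys): third position 2-fold.
Four-fold degenerate third positions: 5.

5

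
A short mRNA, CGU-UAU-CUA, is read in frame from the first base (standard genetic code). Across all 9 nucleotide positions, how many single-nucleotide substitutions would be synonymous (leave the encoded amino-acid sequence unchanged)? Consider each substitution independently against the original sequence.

8

Codon 1 (CGU, Arg): 3 synonymous substitutions.
Codon 2 (UAU, Tyr): 1 synonymous substitution.
Codon 3 (CUA, Leu): 4 synonymous substitutions.
Total: 3 + 1 + 4 = 8.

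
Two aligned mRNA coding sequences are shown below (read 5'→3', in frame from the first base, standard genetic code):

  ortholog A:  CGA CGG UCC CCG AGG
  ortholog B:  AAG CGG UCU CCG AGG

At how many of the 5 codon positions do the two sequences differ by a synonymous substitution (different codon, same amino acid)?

Codon 1: CGA Arg / AAG Lys — nonsynonymous.
Codon 2: CGG Arg / CGG Arg — identical.
Codon 3: UCC Ser / UCU Ser — synonymous.
Codon 4: CCG Pro / CCG Pro — identical.
Codon 5: AGG Arg / AGG Arg — identical.
Synonymous differences: 1.

1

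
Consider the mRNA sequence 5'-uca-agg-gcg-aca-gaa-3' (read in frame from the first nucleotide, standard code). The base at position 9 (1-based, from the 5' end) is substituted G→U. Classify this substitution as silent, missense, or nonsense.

Position 9 falls in codon 3: GCG → Ala.
After the substitution the codon is GCU → Ala.
Both encode Ala, so the change is synonymous.

silent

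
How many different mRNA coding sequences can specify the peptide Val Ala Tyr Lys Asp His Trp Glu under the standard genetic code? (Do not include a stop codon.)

Val: 4 codons.
Ala: 4 codons.
Tyr: 2 codons.
Lys: 2 codons.
Asp: 2 codons.
His: 2 codons.
Trp: 1 codon.
Glu: 2 codons.
4 × 4 × 2 × 2 × 2 × 2 × 1 × 2 = 512.

512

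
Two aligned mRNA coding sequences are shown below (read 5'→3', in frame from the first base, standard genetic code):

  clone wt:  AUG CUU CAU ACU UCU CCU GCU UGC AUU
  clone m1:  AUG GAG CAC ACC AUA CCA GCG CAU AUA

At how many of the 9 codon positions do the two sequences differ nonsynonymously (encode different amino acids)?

3

Codon 1: AUG Met / AUG Met — identical.
Codon 2: CUU Leu / GAG Glu — nonsynonymous.
Codon 3: CAU His / CAC His — synonymous.
Codon 4: ACU Thr / ACC Thr — synonymous.
Codon 5: UCU Ser / AUA Ile — nonsynonymous.
Codon 6: CCU Pro / CCA Pro — synonymous.
Codon 7: GCU Ala / GCG Ala — synonymous.
Codon 8: UGC Cys / CAU His — nonsynonymous.
Codon 9: AUU Ile / AUA Ile — synonymous.
Nonsynonymous differences: 3.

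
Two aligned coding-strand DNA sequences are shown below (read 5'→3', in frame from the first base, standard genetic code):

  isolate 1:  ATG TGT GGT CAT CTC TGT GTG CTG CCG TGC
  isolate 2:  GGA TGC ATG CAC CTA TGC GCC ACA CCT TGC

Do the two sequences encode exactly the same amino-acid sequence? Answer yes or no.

no

Codon 1: ATG Met / GGA Gly — nonsynonymous.
Codon 2: TGT Cys / TGC Cys — synonymous.
Codon 3: GGT Gly / ATG Met — nonsynonymous.
Codon 4: CAT His / CAC His — synonymous.
Codon 5: CTC Leu / CTA Leu — synonymous.
Codon 6: TGT Cys / TGC Cys — synonymous.
Codon 7: GTG Val / GCC Ala — nonsynonymous.
Codon 8: CTG Leu / ACA Thr — nonsynonymous.
Codon 9: CCG Pro / CCT Pro — synonymous.
Codon 10: TGC Cys / TGC Cys — identical.
Nonsynonymous differences: 4 → different protein.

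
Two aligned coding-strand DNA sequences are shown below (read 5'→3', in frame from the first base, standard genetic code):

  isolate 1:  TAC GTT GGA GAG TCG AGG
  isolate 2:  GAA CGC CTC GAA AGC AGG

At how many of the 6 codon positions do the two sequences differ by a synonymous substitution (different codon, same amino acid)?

2

Codon 1: TAC Tyr / GAA Glu — nonsynonymous.
Codon 2: GTT Val / CGC Arg — nonsynonymous.
Codon 3: GGA Gly / CTC Leu — nonsynonymous.
Codon 4: GAG Glu / GAA Glu — synonymous.
Codon 5: TCG Ser / AGC Ser — synonymous.
Codon 6: AGG Arg / AGG Arg — identical.
Synonymous differences: 2.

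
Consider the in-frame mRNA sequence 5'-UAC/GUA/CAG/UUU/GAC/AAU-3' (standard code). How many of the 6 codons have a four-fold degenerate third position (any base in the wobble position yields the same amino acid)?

1

Codon 1 UAC (Tyr): third position 2-fold.
Codon 2 GUA (Val): third position 4-fold.
Codon 3 CAG (Gln): third position 2-fold.
Codon 4 UUU (Phe): third position 2-fold.
Codon 5 GAC (Asp): third position 2-fold.
Codon 6 AAU (Asn): third position 2-fold.
Four-fold degenerate third positions: 1.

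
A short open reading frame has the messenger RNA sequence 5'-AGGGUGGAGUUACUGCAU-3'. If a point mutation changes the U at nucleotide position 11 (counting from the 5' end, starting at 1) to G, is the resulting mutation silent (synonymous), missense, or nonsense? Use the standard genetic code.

Position 11 falls in codon 4: UUA → Leu.
After the substitution the codon is UGA → Stop.
The new codon is a stop codon, so this is a nonsense mutation.

nonsense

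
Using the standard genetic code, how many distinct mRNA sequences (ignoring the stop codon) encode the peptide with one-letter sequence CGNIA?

Cys: 2 codons.
Gly: 4 codons.
Asn: 2 codons.
Ile: 3 codons.
Ala: 4 codons.
2 × 4 × 2 × 3 × 4 = 192.

192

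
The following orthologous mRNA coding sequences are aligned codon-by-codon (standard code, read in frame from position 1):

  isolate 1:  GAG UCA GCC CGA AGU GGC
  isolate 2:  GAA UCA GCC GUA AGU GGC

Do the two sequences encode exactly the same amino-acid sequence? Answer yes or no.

Codon 1: GAG Glu / GAA Glu — synonymous.
Codon 2: UCA Ser / UCA Ser — identical.
Codon 3: GCC Ala / GCC Ala — identical.
Codon 4: CGA Arg / GUA Val — nonsynonymous.
Codon 5: AGU Ser / AGU Ser — identical.
Codon 6: GGC Gly / GGC Gly — identical.
Nonsynonymous differences: 1 → different protein.

no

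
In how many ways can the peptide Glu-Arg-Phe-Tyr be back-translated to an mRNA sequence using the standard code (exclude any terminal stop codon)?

Glu: 2 codons.
Arg: 6 codons.
Phe: 2 codons.
Tyr: 2 codons.
2 × 6 × 2 × 2 = 48.

48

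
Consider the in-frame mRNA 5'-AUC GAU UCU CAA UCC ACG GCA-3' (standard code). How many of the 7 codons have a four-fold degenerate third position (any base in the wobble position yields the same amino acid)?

4

Codon 1 AUC (Ile): third position 3-fold.
Codon 2 GAU (Asp): third position 2-fold.
Codon 3 UCU (Ser): third position 4-fold.
Codon 4 CAA (Gln): third position 2-fold.
Codon 5 UCC (Ser): third position 4-fold.
Codon 6 ACG (Thr): third position 4-fold.
Codon 7 GCA (Ala): third position 4-fold.
Four-fold degenerate third positions: 4.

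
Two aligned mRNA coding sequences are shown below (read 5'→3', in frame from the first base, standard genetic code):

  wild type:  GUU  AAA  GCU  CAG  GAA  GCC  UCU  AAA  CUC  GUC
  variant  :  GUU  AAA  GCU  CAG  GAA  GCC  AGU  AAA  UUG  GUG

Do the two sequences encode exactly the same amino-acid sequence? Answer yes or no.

yes

Codon 1: GUU Val / GUU Val — identical.
Codon 2: AAA Lys / AAA Lys — identical.
Codon 3: GCU Ala / GCU Ala — identical.
Codon 4: CAG Gln / CAG Gln — identical.
Codon 5: GAA Glu / GAA Glu — identical.
Codon 6: GCC Ala / GCC Ala — identical.
Codon 7: UCU Ser / AGU Ser — synonymous.
Codon 8: AAA Lys / AAA Lys — identical.
Codon 9: CUC Leu / UUG Leu — synonymous.
Codon 10: GUC Val / GUG Val — synonymous.
Nonsynonymous differences: 0 → same protein.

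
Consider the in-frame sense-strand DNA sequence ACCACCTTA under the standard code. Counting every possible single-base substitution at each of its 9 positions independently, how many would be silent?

8

Codon 1 (ACC, Thr): 3 synonymous substitutions.
Codon 2 (ACC, Thr): 3 synonymous substitutions.
Codon 3 (TTA, Leu): 2 synonymous substitutions.
Total: 3 + 3 + 2 = 8.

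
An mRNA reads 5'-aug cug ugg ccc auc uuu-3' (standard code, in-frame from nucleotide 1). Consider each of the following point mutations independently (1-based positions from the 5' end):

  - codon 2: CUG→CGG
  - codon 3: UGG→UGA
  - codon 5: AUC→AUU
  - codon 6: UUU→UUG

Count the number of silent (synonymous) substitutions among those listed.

Codon 2: CUG (Leu) → CGG (Arg) — missense.
Codon 3: UGG (Trp) → UGA (Stop) — nonsense.
Codon 5: AUC (Ile) → AUU (Ile) — synonymous.
Codon 6: UUU (Phe) → UUG (Leu) — missense.
Synonymous: 1 of 4.

1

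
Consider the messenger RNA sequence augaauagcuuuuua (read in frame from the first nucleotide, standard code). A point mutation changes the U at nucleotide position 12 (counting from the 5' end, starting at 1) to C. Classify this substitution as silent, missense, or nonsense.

silent

Position 12 falls in codon 4: UUU → Phe.
After the substitution the codon is UUC → Phe.
Both encode Phe, so the change is synonymous.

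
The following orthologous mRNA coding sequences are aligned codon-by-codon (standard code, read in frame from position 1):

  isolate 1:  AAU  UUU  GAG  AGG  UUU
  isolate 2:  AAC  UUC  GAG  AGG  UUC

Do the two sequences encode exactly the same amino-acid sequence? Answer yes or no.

yes

Codon 1: AAU Asn / AAC Asn — synonymous.
Codon 2: UUU Phe / UUC Phe — synonymous.
Codon 3: GAG Glu / GAG Glu — identical.
Codon 4: AGG Arg / AGG Arg — identical.
Codon 5: UUU Phe / UUC Phe — synonymous.
Nonsynonymous differences: 0 → same protein.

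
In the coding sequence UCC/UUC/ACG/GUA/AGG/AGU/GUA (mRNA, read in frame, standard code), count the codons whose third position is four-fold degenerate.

Codon 1 UCC (Ser): third position 4-fold.
Codon 2 UUC (Phe): third position 2-fold.
Codon 3 ACG (Thr): third position 4-fold.
Codon 4 GUA (Val): third position 4-fold.
Codon 5 AGG (Arg): third position 2-fold.
Codon 6 AGU (Ser): third position 2-fold.
Codon 7 GUA (Val): third position 4-fold.
Four-fold degenerate third positions: 4.

4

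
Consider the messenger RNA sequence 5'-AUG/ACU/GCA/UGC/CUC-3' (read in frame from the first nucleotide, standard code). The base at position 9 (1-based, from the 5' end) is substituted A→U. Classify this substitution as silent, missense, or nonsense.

Position 9 falls in codon 3: GCA → Ala.
After the substitution the codon is GCU → Ala.
Both encode Ala, so the change is synonymous.

silent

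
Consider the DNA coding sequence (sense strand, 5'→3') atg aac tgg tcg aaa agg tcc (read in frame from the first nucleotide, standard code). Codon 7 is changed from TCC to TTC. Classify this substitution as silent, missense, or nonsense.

Position 20 falls in codon 7: TCC → Ser.
After the substitution the codon is TTC → Phe.
Ser ≠ Phe, so this is a missense mutation.

missense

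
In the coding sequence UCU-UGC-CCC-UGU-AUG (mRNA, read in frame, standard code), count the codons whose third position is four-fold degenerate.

2

Codon 1 UCU (Ser): third position 4-fold.
Codon 2 UGC (Cys): third position 2-fold.
Codon 3 CCC (Pro): third position 4-fold.
Codon 4 UGU (Cys): third position 2-fold.
Codon 5 AUG (Met): third position 1-fold.
Four-fold degenerate third positions: 2.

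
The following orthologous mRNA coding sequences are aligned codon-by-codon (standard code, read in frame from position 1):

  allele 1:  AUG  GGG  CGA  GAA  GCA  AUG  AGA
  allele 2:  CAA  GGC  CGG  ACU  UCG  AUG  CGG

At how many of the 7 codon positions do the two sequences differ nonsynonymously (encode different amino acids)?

3

Codon 1: AUG Met / CAA Gln — nonsynonymous.
Codon 2: GGG Gly / GGC Gly — synonymous.
Codon 3: CGA Arg / CGG Arg — synonymous.
Codon 4: GAA Glu / ACU Thr — nonsynonymous.
Codon 5: GCA Ala / UCG Ser — nonsynonymous.
Codon 6: AUG Met / AUG Met — identical.
Codon 7: AGA Arg / CGG Arg — synonymous.
Nonsynonymous differences: 3.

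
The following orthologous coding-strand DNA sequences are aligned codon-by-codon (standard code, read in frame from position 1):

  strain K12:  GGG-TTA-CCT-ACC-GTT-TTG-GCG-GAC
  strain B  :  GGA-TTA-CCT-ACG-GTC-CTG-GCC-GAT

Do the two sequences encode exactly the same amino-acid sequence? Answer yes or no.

Codon 1: GGG Gly / GGA Gly — synonymous.
Codon 2: TTA Leu / TTA Leu — identical.
Codon 3: CCT Pro / CCT Pro — identical.
Codon 4: ACC Thr / ACG Thr — synonymous.
Codon 5: GTT Val / GTC Val — synonymous.
Codon 6: TTG Leu / CTG Leu — synonymous.
Codon 7: GCG Ala / GCC Ala — synonymous.
Codon 8: GAC Asp / GAT Asp — synonymous.
Nonsynonymous differences: 0 → same protein.

yes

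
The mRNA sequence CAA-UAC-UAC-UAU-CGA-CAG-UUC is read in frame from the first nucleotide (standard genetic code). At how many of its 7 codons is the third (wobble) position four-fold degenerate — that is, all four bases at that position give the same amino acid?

1

Codon 1 CAA (Gln): third position 2-fold.
Codon 2 UAC (Tyr): third position 2-fold.
Codon 3 UAC (Tyr): third position 2-fold.
Codon 4 UAU (Tyr): third position 2-fold.
Codon 5 CGA (Arg): third position 4-fold.
Codon 6 CAG (Gln): third position 2-fold.
Codon 7 UUC (Phe): third position 2-fold.
Four-fold degenerate third positions: 1.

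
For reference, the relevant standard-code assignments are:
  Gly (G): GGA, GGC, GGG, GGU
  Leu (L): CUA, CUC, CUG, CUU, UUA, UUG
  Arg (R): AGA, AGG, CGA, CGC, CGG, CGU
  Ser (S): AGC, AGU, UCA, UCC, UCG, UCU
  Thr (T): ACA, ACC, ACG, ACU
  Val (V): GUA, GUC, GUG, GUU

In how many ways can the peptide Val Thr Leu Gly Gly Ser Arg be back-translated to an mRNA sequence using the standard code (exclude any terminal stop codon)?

Val: 4 codons.
Thr: 4 codons.
Leu: 6 codons.
Gly: 4 codons.
Gly: 4 codons.
Ser: 6 codons.
Arg: 6 codons.
4 × 4 × 6 × 4 × 4 × 6 × 6 = 55296.

55296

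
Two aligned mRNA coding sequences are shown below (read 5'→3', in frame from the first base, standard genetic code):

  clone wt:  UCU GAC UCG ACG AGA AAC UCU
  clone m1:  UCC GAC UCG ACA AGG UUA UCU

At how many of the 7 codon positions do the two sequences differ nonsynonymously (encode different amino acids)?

Codon 1: UCU Ser / UCC Ser — synonymous.
Codon 2: GAC Asp / GAC Asp — identical.
Codon 3: UCG Ser / UCG Ser — identical.
Codon 4: ACG Thr / ACA Thr — synonymous.
Codon 5: AGA Arg / AGG Arg — synonymous.
Codon 6: AAC Asn / UUA Leu — nonsynonymous.
Codon 7: UCU Ser / UCU Ser — identical.
Nonsynonymous differences: 1.

1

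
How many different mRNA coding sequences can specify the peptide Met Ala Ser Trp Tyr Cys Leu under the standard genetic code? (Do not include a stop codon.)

Met: 1 codon.
Ala: 4 codons.
Ser: 6 codons.
Trp: 1 codon.
Tyr: 2 codons.
Cys: 2 codons.
Leu: 6 codons.
1 × 4 × 6 × 1 × 2 × 2 × 6 = 576.

576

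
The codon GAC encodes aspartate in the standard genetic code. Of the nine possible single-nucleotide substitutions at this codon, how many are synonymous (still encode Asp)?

Position 1: none → 0 synonymous.
Position 2: none → 0 synonymous.
Position 3: GAT → 1 synonymous.
Total: 0 + 0 + 1 = 1.

1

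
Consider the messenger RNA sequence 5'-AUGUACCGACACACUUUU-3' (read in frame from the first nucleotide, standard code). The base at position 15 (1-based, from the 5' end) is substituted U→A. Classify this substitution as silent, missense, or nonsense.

Position 15 falls in codon 5: ACU → Thr.
After the substitution the codon is ACA → Thr.
Both encode Thr, so the change is synonymous.

silent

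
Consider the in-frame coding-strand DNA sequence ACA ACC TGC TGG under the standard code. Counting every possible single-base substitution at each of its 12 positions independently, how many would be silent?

Codon 1 (ACA, Thr): 3 synonymous substitutions.
Codon 2 (ACC, Thr): 3 synonymous substitutions.
Codon 3 (TGC, Cys): 1 synonymous substitution.
Codon 4 (TGG, Trp): 0 synonymous substitutions.
Total: 3 + 3 + 1 + 0 = 7.

7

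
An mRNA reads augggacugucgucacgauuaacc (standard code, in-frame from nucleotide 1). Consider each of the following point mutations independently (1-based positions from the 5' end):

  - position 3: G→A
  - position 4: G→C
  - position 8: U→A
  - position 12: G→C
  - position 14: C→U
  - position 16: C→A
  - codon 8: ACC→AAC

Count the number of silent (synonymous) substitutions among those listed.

2

Codon 1: AUG (Met) → AUA (Ile) — missense.
Codon 2: GGA (Gly) → CGA (Arg) — missense.
Codon 3: CUG (Leu) → CAG (Gln) — missense.
Codon 4: UCG (Ser) → UCC (Ser) — synonymous.
Codon 5: UCA (Ser) → UUA (Leu) — missense.
Codon 6: CGA (Arg) → AGA (Arg) — synonymous.
Codon 8: ACC (Thr) → AAC (Asn) — missense.
Synonymous: 2 of 7.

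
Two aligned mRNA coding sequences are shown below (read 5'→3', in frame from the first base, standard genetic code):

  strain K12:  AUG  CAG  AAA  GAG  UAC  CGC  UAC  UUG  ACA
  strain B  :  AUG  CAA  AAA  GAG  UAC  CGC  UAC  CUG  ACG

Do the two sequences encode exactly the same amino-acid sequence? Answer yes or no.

Codon 1: AUG Met / AUG Met — identical.
Codon 2: CAG Gln / CAA Gln — synonymous.
Codon 3: AAA Lys / AAA Lys — identical.
Codon 4: GAG Glu / GAG Glu — identical.
Codon 5: UAC Tyr / UAC Tyr — identical.
Codon 6: CGC Arg / CGC Arg — identical.
Codon 7: UAC Tyr / UAC Tyr — identical.
Codon 8: UUG Leu / CUG Leu — synonymous.
Codon 9: ACA Thr / ACG Thr — synonymous.
Nonsynonymous differences: 0 → same protein.

yes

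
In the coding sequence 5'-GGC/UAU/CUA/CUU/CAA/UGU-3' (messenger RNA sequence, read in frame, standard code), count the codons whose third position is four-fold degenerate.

Codon 1 GGC (Gly): third position 4-fold.
Codon 2 UAU (Tyr): third position 2-fold.
Codon 3 CUA (Leu): third position 4-fold.
Codon 4 CUU (Leu): third position 4-fold.
Codon 5 CAA (Gln): third position 2-fold.
Codon 6 UGU (Cys): third position 2-fold.
Four-fold degenerate third positions: 3.

3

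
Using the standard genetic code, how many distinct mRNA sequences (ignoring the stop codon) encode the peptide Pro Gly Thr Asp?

128

Pro: 4 codons.
Gly: 4 codons.
Thr: 4 codons.
Asp: 2 codons.
4 × 4 × 4 × 2 = 128.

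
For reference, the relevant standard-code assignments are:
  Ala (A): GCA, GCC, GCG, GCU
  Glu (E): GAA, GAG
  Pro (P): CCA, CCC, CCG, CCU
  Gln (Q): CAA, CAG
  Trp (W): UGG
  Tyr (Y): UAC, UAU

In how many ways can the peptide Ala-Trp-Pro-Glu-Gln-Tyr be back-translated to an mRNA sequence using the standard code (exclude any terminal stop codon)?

Ala: 4 codons.
Trp: 1 codon.
Pro: 4 codons.
Glu: 2 codons.
Gln: 2 codons.
Tyr: 2 codons.
4 × 1 × 4 × 2 × 2 × 2 = 128.

128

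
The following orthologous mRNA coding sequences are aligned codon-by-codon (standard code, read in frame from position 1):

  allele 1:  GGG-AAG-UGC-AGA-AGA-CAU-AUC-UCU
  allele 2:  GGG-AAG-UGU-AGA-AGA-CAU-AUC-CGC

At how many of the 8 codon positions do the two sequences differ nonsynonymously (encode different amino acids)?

1

Codon 1: GGG Gly / GGG Gly — identical.
Codon 2: AAG Lys / AAG Lys — identical.
Codon 3: UGC Cys / UGU Cys — synonymous.
Codon 4: AGA Arg / AGA Arg — identical.
Codon 5: AGA Arg / AGA Arg — identical.
Codon 6: CAU His / CAU His — identical.
Codon 7: AUC Ile / AUC Ile — identical.
Codon 8: UCU Ser / CGC Arg — nonsynonymous.
Nonsynonymous differences: 1.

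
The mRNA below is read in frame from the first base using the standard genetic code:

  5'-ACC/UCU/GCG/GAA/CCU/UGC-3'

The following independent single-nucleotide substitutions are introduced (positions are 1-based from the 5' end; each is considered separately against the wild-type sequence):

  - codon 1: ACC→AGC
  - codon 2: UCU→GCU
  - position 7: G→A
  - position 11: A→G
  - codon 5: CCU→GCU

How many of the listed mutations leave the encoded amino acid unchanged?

Codon 1: ACC (Thr) → AGC (Ser) — missense.
Codon 2: UCU (Ser) → GCU (Ala) — missense.
Codon 3: GCG (Ala) → ACG (Thr) — missense.
Codon 4: GAA (Glu) → GGA (Gly) — missense.
Codon 5: CCU (Pro) → GCU (Ala) — missense.
Synonymous: 0 of 5.

0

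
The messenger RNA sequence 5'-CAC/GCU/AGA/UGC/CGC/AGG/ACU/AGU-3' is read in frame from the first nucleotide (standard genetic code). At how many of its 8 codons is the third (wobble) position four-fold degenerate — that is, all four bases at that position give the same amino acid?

Codon 1 CAC (His): third position 2-fold.
Codon 2 GCU (Ala): third position 4-fold.
Codon 3 AGA (Arg): third position 2-fold.
Codon 4 UGC (Cys): third position 2-fold.
Codon 5 CGC (Arg): third position 4-fold.
Codon 6 AGG (Arg): third position 2-fold.
Codon 7 ACU (Thr): third position 4-fold.
Codon 8 AGU (Ser): third position 2-fold.
Four-fold degenerate third positions: 3.

3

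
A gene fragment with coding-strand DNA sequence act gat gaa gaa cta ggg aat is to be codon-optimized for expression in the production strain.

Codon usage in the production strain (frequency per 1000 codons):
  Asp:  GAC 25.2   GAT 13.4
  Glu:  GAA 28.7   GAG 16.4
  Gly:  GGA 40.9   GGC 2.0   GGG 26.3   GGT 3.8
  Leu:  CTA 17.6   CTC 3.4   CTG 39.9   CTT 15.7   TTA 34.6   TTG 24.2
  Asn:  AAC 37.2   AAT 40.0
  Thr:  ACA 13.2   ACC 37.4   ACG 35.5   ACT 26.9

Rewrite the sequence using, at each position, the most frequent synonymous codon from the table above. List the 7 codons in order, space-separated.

Codon 1 (Thr): best is ACC at 37.4.
Codon 2 (Asp): best is GAC at 25.2.
Codon 3 (Glu): best is GAA at 28.7.
Codon 4 (Glu): best is GAA at 28.7.
Codon 5 (Leu): best is CTG at 39.9.
Codon 6 (Gly): best is GGA at 40.9.
Codon 7 (Asn): best is AAT at 40.0.

ACC GAC GAA GAA CTG GGA AAT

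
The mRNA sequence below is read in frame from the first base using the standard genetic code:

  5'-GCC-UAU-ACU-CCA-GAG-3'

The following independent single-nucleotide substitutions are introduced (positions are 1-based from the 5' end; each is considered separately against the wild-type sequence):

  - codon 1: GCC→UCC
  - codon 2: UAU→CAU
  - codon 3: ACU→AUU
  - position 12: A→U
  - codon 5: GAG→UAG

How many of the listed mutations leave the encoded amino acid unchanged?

Codon 1: GCC (Ala) → UCC (Ser) — missense.
Codon 2: UAU (Tyr) → CAU (His) — missense.
Codon 3: ACU (Thr) → AUU (Ile) — missense.
Codon 4: CCA (Pro) → CCU (Pro) — synonymous.
Codon 5: GAG (Glu) → UAG (Stop) — nonsense.
Synonymous: 1 of 5.

1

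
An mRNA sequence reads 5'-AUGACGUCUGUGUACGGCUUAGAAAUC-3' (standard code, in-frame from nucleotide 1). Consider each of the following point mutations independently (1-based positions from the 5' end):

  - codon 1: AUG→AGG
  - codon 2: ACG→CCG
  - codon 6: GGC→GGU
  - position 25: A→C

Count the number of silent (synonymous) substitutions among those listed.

1

Codon 1: AUG (Met) → AGG (Arg) — missense.
Codon 2: ACG (Thr) → CCG (Pro) — missense.
Codon 6: GGC (Gly) → GGU (Gly) — synonymous.
Codon 9: AUC (Ile) → CUC (Leu) — missense.
Synonymous: 1 of 4.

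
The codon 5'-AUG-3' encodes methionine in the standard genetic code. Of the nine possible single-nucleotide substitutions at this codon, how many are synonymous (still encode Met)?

0

Position 1: none → 0 synonymous.
Position 2: none → 0 synonymous.
Position 3: none → 0 synonymous.
Total: 0 + 0 + 0 = 0.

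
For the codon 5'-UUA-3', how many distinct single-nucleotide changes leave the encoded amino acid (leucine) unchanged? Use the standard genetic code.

Position 1: CUA → 1 synonymous.
Position 2: none → 0 synonymous.
Position 3: UUG → 1 synonymous.
Total: 1 + 0 + 1 = 2.

2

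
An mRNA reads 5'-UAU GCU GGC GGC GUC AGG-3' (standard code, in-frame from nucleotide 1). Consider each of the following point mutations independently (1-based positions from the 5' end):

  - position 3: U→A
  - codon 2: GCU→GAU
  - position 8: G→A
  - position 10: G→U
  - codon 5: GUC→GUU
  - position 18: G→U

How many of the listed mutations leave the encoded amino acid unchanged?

Codon 1: UAU (Tyr) → UAA (Stop) — nonsense.
Codon 2: GCU (Ala) → GAU (Asp) — missense.
Codon 3: GGC (Gly) → GAC (Asp) — missense.
Codon 4: GGC (Gly) → UGC (Cys) — missense.
Codon 5: GUC (Val) → GUU (Val) — synonymous.
Codon 6: AGG (Arg) → AGU (Ser) — missense.
Synonymous: 1 of 6.

1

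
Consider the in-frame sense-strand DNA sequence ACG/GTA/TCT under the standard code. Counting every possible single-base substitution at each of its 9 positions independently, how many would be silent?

9

Codon 1 (ACG, Thr): 3 synonymous substitutions.
Codon 2 (GTA, Val): 3 synonymous substitutions.
Codon 3 (TCT, Ser): 3 synonymous substitutions.
Total: 3 + 3 + 3 = 9.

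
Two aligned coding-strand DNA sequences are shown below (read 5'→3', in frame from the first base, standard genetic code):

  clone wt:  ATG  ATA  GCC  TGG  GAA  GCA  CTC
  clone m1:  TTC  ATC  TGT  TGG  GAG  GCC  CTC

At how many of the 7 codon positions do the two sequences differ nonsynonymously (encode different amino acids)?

Codon 1: ATG Met / TTC Phe — nonsynonymous.
Codon 2: ATA Ile / ATC Ile — synonymous.
Codon 3: GCC Ala / TGT Cys — nonsynonymous.
Codon 4: TGG Trp / TGG Trp — identical.
Codon 5: GAA Glu / GAG Glu — synonymous.
Codon 6: GCA Ala / GCC Ala — synonymous.
Codon 7: CTC Leu / CTC Leu — identical.
Nonsynonymous differences: 2.

2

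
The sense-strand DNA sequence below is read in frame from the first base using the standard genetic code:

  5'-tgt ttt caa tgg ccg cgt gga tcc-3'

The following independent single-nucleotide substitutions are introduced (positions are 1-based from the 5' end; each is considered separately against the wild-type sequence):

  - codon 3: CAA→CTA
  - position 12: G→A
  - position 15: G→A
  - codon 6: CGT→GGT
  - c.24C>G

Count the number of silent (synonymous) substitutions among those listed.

2

Codon 3: CAA (Gln) → CTA (Leu) — missense.
Codon 4: TGG (Trp) → TGA (Stop) — nonsense.
Codon 5: CCG (Pro) → CCA (Pro) — synonymous.
Codon 6: CGT (Arg) → GGT (Gly) — missense.
Codon 8: TCC (Ser) → TCG (Ser) — synonymous.
Synonymous: 2 of 5.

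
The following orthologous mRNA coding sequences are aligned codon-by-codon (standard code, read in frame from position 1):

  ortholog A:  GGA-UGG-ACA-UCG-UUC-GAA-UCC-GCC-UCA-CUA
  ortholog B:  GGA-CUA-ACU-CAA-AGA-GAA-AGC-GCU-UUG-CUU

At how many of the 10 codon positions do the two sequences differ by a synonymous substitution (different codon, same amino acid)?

4

Codon 1: GGA Gly / GGA Gly — identical.
Codon 2: UGG Trp / CUA Leu — nonsynonymous.
Codon 3: ACA Thr / ACU Thr — synonymous.
Codon 4: UCG Ser / CAA Gln — nonsynonymous.
Codon 5: UUC Phe / AGA Arg — nonsynonymous.
Codon 6: GAA Glu / GAA Glu — identical.
Codon 7: UCC Ser / AGC Ser — synonymous.
Codon 8: GCC Ala / GCU Ala — synonymous.
Codon 9: UCA Ser / UUG Leu — nonsynonymous.
Codon 10: CUA Leu / CUU Leu — synonymous.
Synonymous differences: 4.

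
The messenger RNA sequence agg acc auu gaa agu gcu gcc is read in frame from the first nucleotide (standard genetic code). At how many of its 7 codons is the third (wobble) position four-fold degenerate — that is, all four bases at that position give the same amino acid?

3

Codon 1 AGG (Arg): third position 2-fold.
Codon 2 ACC (Thr): third position 4-fold.
Codon 3 AUU (Ile): third position 3-fold.
Codon 4 GAA (Glu): third position 2-fold.
Codon 5 AGU (Ser): third position 2-fold.
Codon 6 GCU (Ala): third position 4-fold.
Codon 7 GCC (Ala): third position 4-fold.
Four-fold degenerate third positions: 3.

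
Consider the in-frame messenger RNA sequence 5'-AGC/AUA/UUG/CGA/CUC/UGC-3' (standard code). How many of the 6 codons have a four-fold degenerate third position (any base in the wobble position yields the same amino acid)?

2

Codon 1 AGC (Ser): third position 2-fold.
Codon 2 AUA (Ile): third position 3-fold.
Codon 3 UUG (Leu): third position 2-fold.
Codon 4 CGA (Arg): third position 4-fold.
Codon 5 CUC (Leu): third position 4-fold.
Codon 6 UGC (Cys): third position 2-fold.
Four-fold degenerate third positions: 2.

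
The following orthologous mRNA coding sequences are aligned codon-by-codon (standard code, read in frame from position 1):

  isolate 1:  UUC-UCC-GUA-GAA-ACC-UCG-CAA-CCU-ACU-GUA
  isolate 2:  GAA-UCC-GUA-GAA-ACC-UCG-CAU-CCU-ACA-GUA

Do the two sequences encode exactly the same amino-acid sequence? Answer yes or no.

no

Codon 1: UUC Phe / GAA Glu — nonsynonymous.
Codon 2: UCC Ser / UCC Ser — identical.
Codon 3: GUA Val / GUA Val — identical.
Codon 4: GAA Glu / GAA Glu — identical.
Codon 5: ACC Thr / ACC Thr — identical.
Codon 6: UCG Ser / UCG Ser — identical.
Codon 7: CAA Gln / CAU His — nonsynonymous.
Codon 8: CCU Pro / CCU Pro — identical.
Codon 9: ACU Thr / ACA Thr — synonymous.
Codon 10: GUA Val / GUA Val — identical.
Nonsynonymous differences: 2 → different protein.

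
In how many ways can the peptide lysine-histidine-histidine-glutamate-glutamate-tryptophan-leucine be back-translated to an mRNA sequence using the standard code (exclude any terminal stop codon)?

192

Lys: 2 codons.
His: 2 codons.
His: 2 codons.
Glu: 2 codons.
Glu: 2 codons.
Trp: 1 codon.
Leu: 6 codons.
2 × 2 × 2 × 2 × 2 × 1 × 6 = 192.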